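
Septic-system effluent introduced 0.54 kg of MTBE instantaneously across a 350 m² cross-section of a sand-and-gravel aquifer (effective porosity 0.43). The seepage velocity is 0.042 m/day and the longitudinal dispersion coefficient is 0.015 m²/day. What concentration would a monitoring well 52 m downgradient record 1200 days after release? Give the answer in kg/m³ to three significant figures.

0.000230 kg/m³

For an instantaneous plane source, C(x,t) = M/(n_e·A·√(4πDt)) · exp(−(x−vt)²/(4Dt)), with n_e·A the pore (flow) area.
Plume center vt = 0.042 × 1200 = 50.4 m, so the well at 52 m is 1.6 m downgradient of the peak.
√(4πDt) = 15.04 m, giving peak height M/(n_e·A·√(4πDt)) = 0.54/(0.43 × 350 × 15.04) = 0.0002386 kg/m³.
(x−vt)²/(4Dt) = (1.6)²/(4 × 0.015 × 1200) = 0.03556; exp(−0.03556) = 0.9651.
C = 0.0002386 × 0.9651 = 0.000230 kg/m³.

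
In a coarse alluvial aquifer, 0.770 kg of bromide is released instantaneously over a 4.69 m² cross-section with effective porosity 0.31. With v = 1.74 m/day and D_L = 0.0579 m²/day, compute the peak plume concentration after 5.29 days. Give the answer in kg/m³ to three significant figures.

0.270 kg/m³

The peak of an instantaneous 1D plume sits at x = vt; there the Gaussian factor is 1 and C_max = M/(n_e·A·√(4πDt)), where n_e·A is the pore area the mass is dissolved in.
√(4πDt) = √(4π × 0.0579 × 5.29) = 1.962 m, so C_max = 0.770/(0.31 × 4.69 × 1.962) = 0.270 kg/m³.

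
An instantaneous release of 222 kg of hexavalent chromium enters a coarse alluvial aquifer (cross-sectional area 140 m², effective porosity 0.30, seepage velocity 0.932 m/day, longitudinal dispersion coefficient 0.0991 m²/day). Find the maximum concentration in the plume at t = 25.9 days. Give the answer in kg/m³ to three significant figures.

The peak of an instantaneous 1D plume sits at x = vt; there the Gaussian factor is 1 and C_max = M/(n_e·A·√(4πDt)), where n_e·A is the pore area the mass is dissolved in.
√(4πDt) = √(4π × 0.0991 × 25.9) = 5.679 m, so C_max = 222/(0.30 × 140 × 5.679) = 0.931 kg/m³.

0.931 kg/m³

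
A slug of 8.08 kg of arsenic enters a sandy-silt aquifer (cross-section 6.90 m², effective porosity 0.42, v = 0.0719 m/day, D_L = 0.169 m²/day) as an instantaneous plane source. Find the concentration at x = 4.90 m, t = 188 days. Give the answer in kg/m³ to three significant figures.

0.0778 kg/m³

For an instantaneous plane source, C(x,t) = M/(n_e·A·√(4πDt)) · exp(−(x−vt)²/(4Dt)), with n_e·A the pore (flow) area.
Plume center vt = 0.0719 × 188 = 13.5172 m, so the well at 4.90 m is 8.6172 m upgradient of the peak.
√(4πDt) = 19.98 m, giving peak height M/(n_e·A·√(4πDt)) = 8.08/(0.42 × 6.90 × 19.98) = 0.1395 kg/m³.
(x−vt)²/(4Dt) = (-8.6172)²/(4 × 0.169 × 188) = 0.5843; exp(−0.5843) = 0.5575.
C = 0.1395 × 0.5575 = 0.0778 kg/m³.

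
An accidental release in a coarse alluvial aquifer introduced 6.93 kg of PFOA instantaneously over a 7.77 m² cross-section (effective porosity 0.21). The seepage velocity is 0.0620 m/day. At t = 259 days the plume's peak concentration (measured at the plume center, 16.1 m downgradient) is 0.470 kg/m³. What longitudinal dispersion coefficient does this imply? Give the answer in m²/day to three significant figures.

0.0251 m²/day

At the plume center C_max = M/(n_e·A·√(4πDt)), so D = M²/(4πt·(n_e·A·C_max)²).
n_e·A·C_max = 0.21 × 7.77 × 0.470 = 0.7669 kg/m.
D = 6.93²/(4π × 259 × 0.7669²) = 0.0251 m²/day.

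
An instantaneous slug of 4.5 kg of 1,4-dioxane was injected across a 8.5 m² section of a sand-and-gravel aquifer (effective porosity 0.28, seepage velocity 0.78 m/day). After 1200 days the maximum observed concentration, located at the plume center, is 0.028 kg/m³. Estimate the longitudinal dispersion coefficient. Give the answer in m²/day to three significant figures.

At the plume center C_max = M/(n_e·A·√(4πDt)), so D = M²/(4πt·(n_e·A·C_max)²).
n_e·A·C_max = 0.28 × 8.5 × 0.028 = 0.06664 kg/m.
D = 4.5²/(4π × 1200 × 0.06664²) = 0.302 m²/day.

0.302 m²/day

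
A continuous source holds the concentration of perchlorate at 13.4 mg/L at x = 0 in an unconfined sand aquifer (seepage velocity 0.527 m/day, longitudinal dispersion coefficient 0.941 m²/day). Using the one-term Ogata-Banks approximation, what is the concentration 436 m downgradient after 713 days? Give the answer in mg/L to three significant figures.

For a continuous step input, C/C₀ ≈ ½·erfc((x−vt)/(2√(Dt))).
vt = 0.527 × 713 = 375.751 m and 2√(Dt) = 2√(0.941 × 713) = 51.80 m.
Argument (x−vt)/(2√(Dt)) = (436 − 375.751)/51.80 = 1.163; ½·erfc(1.163) = 0.05001.
C = 13.4 × 0.05001 = 0.670 mg/L.

0.670 mg/L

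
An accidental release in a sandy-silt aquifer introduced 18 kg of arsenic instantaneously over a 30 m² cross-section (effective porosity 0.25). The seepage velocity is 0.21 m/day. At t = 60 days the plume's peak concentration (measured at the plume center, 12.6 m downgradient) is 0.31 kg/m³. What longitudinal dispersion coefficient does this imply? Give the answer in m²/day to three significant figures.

At the plume center C_max = M/(n_e·A·√(4πDt)), so D = M²/(4πt·(n_e·A·C_max)²).
n_e·A·C_max = 0.25 × 30 × 0.31 = 2.325 kg/m.
D = 18²/(4π × 60 × 2.325²) = 0.0795 m²/day.

0.0795 m²/day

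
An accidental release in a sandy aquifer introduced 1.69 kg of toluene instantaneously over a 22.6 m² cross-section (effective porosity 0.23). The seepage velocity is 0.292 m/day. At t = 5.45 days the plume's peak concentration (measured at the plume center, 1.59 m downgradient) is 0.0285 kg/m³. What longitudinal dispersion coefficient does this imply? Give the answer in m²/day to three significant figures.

At the plume center C_max = M/(n_e·A·√(4πDt)), so D = M²/(4πt·(n_e·A·C_max)²).
n_e·A·C_max = 0.23 × 22.6 × 0.0285 = 0.1481 kg/m.
D = 1.69²/(4π × 5.45 × 0.1481²) = 1.90 m²/day.

1.90 m²/day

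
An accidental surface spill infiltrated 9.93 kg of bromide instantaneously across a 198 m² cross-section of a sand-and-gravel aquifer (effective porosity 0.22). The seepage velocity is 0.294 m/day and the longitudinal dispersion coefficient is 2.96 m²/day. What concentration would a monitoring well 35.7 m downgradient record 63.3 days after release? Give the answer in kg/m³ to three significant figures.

For an instantaneous plane source, C(x,t) = M/(n_e·A·√(4πDt)) · exp(−(x−vt)²/(4Dt)), with n_e·A the pore (flow) area.
Plume center vt = 0.294 × 63.3 = 18.6102 m, so the well at 35.7 m is 17.0898 m downgradient of the peak.
√(4πDt) = 48.52 m, giving peak height M/(n_e·A·√(4πDt)) = 9.93/(0.22 × 198 × 48.52) = 0.004698 kg/m³.
(x−vt)²/(4Dt) = (17.0898)²/(4 × 2.96 × 63.3) = 0.3897; exp(−0.3897) = 0.6773.
C = 0.004698 × 0.6773 = 0.00318 kg/m³.

0.00318 kg/m³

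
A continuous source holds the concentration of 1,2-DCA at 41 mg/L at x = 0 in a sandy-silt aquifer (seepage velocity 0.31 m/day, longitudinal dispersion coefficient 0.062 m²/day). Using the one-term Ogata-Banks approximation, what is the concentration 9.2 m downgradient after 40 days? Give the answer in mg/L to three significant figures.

For a continuous step input, C/C₀ ≈ ½·erfc((x−vt)/(2√(Dt))).
vt = 0.31 × 40 = 12.4 m and 2√(Dt) = 2√(0.062 × 40) = 3.150 m.
Argument (x−vt)/(2√(Dt)) = (9.2 − 12.4)/3.150 = -1.016; ½·erfc(-1.016) = 0.9246.
C = 41 × 0.9246 = 37.9 mg/L.

37.9 mg/L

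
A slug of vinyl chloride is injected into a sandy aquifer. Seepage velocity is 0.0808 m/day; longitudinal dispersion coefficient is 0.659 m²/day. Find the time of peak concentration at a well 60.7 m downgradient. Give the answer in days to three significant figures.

For the 1D instantaneous-source solution, setting ∂C/∂t = 0 at fixed x gives v²t² + 2Dt − x² = 0, so t = (√(D² + v²x²) − D)/v².
√(D² + v²x²) = √(0.659² + 0.0808² × 60.7²) = 4.949; v² = 0.00652864.
t = (4.949 − 0.659)/0.00652864 = 657 days (vs. the pure-advection estimate x/v = 751 d).

657 days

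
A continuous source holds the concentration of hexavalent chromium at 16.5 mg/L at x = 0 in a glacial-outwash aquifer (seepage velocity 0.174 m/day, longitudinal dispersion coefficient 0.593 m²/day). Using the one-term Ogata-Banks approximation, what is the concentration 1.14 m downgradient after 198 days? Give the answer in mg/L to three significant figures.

16.3 mg/L

For a continuous step input, C/C₀ ≈ ½·erfc((x−vt)/(2√(Dt))).
vt = 0.174 × 198 = 34.452 m and 2√(Dt) = 2√(0.593 × 198) = 21.67 m.
Argument (x−vt)/(2√(Dt)) = (1.14 − 34.452)/21.67 = -1.537; ½·erfc(-1.537) = 0.9851.
C = 16.5 × 0.9851 = 16.3 mg/L.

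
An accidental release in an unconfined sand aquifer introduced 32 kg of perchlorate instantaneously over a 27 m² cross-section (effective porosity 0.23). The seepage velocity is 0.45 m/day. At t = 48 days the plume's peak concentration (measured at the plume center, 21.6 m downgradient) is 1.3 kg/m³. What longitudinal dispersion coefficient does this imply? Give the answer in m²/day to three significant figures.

At the plume center C_max = M/(n_e·A·√(4πDt)), so D = M²/(4πt·(n_e·A·C_max)²).
n_e·A·C_max = 0.23 × 27 × 1.3 = 8.073 kg/m.
D = 32²/(4π × 48 × 8.073²) = 0.0260 m²/day.

0.0260 m²/day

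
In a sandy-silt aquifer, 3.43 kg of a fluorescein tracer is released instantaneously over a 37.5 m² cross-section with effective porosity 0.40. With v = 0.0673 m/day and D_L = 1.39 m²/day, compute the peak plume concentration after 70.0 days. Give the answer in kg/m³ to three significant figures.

0.00654 kg/m³

The peak of an instantaneous 1D plume sits at x = vt; there the Gaussian factor is 1 and C_max = M/(n_e·A·√(4πDt)), where n_e·A is the pore area the mass is dissolved in.
√(4πDt) = √(4π × 1.39 × 70.0) = 34.97 m, so C_max = 3.43/(0.40 × 37.5 × 34.97) = 0.00654 kg/m³.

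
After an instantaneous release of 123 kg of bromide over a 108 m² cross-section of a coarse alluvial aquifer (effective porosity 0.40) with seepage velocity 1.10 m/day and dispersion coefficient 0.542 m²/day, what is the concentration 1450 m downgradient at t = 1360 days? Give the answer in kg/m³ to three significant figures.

For an instantaneous plane source, C(x,t) = M/(n_e·A·√(4πDt)) · exp(−(x−vt)²/(4Dt)), with n_e·A the pore (flow) area.
Plume center vt = 1.10 × 1360 = 1496 m, so the well at 1450 m is 46 m upgradient of the peak.
√(4πDt) = 96.24 m, giving peak height M/(n_e·A·√(4πDt)) = 123/(0.40 × 108 × 96.24) = 0.02958 kg/m³.
(x−vt)²/(4Dt) = (-46)²/(4 × 0.542 × 1360) = 0.7177; exp(−0.7177) = 0.4879.
C = 0.02958 × 0.4879 = 0.0144 kg/m³.

0.0144 kg/m³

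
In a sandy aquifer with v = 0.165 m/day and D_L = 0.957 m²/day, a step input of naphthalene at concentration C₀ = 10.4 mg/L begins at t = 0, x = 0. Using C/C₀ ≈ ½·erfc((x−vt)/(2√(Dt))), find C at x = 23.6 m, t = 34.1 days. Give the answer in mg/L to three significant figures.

For a continuous step input, C/C₀ ≈ ½·erfc((x−vt)/(2√(Dt))).
vt = 0.165 × 34.1 = 5.6265 m and 2√(Dt) = 2√(0.957 × 34.1) = 11.43 m.
Argument (x−vt)/(2√(Dt)) = (23.6 − 5.6265)/11.43 = 1.572; ½·erfc(1.572) = 0.01310.
C = 10.4 × 0.01310 = 0.136 mg/L.

0.136 mg/L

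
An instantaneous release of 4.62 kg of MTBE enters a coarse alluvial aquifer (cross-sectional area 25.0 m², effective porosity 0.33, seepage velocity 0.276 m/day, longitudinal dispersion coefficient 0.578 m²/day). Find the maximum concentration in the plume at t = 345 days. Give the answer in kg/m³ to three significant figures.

0.0112 kg/m³

The peak of an instantaneous 1D plume sits at x = vt; there the Gaussian factor is 1 and C_max = M/(n_e·A·√(4πDt)), where n_e·A is the pore area the mass is dissolved in.
√(4πDt) = √(4π × 0.578 × 345) = 50.06 m, so C_max = 4.62/(0.33 × 25.0 × 50.06) = 0.0112 kg/m³.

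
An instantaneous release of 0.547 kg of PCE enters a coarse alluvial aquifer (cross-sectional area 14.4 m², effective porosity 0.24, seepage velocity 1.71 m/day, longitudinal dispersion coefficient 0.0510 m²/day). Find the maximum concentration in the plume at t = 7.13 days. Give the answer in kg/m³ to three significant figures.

The peak of an instantaneous 1D plume sits at x = vt; there the Gaussian factor is 1 and C_max = M/(n_e·A·√(4πDt)), where n_e·A is the pore area the mass is dissolved in.
√(4πDt) = √(4π × 0.0510 × 7.13) = 2.138 m, so C_max = 0.547/(0.24 × 14.4 × 2.138) = 0.0740 kg/m³.

0.0740 kg/m³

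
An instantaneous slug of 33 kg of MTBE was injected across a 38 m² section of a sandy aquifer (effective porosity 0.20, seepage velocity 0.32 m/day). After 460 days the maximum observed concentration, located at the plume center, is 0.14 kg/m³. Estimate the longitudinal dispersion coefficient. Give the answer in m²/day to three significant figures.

At the plume center C_max = M/(n_e·A·√(4πDt)), so D = M²/(4πt·(n_e·A·C_max)²).
n_e·A·C_max = 0.20 × 38 × 0.14 = 1.064 kg/m.
D = 33²/(4π × 460 × 1.064²) = 0.166 m²/day.

0.166 m²/day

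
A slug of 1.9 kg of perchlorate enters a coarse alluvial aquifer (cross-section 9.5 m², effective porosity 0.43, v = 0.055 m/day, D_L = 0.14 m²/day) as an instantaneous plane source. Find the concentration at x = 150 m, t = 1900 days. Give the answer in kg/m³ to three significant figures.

0.00115 kg/m³

For an instantaneous plane source, C(x,t) = M/(n_e·A·√(4πDt)) · exp(−(x−vt)²/(4Dt)), with n_e·A the pore (flow) area.
Plume center vt = 0.055 × 1900 = 104.5 m, so the well at 150 m is 45.5 m downgradient of the peak.
√(4πDt) = 57.82 m, giving peak height M/(n_e·A·√(4πDt)) = 1.9/(0.43 × 9.5 × 57.82) = 0.008044 kg/m³.
(x−vt)²/(4Dt) = (45.5)²/(4 × 0.14 × 1900) = 1.946; exp(−1.946) = 0.1428.
C = 0.008044 × 0.1428 = 0.00115 kg/m³.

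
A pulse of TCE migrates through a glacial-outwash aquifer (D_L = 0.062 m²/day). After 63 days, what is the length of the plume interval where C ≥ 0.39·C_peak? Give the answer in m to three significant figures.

The plume is Gaussian with σ = √(2Dt) = √(2 × 0.062 × 63) = 2.795 m.
C/C_peak = exp(−Δx²/(2σ²)) = 0.39 ⇒ Δx = σ·√(−2 ln 0.39) = 2.795 × 1.372 = 3.835 m.
Width = 2Δx = 7.67 m.

7.67 m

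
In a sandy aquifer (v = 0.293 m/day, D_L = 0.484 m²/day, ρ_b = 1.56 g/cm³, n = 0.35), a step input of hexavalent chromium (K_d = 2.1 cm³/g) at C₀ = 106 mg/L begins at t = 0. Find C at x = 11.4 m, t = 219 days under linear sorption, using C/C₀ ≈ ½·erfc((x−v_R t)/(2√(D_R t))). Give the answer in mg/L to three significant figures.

13.2 mg/L

Retardation factor R = 1 + ρ_b·K_d/n = 1 + 1.56 × 2.1/0.35 = 10.36.
Sorption retards both mechanisms: v_R = v/R = 0.02828 m/day, D_R = D/R = 0.04672 m²/day.
v_R·t = 0.02828 × 219 = 6.19332 m; 2√(D_R t) = 6.397 m; argument = (11.4 − 6.19332)/6.397 = 0.8139.
C = C₀ × ½·erfc(0.8139) = 106 × 0.1249 = 13.2 mg/L.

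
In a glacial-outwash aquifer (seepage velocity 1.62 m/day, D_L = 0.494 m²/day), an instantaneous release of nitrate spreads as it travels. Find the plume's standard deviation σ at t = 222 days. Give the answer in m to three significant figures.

Dispersive spreading gives a Gaussian with σ² = 2Dt; advection only shifts the center.
σ = √(2 × 0.494 × 222) = 14.8 m.

14.8 m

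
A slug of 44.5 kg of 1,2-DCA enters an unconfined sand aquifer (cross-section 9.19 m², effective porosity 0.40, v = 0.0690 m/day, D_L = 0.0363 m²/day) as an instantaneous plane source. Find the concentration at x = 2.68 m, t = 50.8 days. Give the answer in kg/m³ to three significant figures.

2.29 kg/m³

For an instantaneous plane source, C(x,t) = M/(n_e·A·√(4πDt)) · exp(−(x−vt)²/(4Dt)), with n_e·A the pore (flow) area.
Plume center vt = 0.0690 × 50.8 = 3.5052 m, so the well at 2.68 m is 0.8252 m upgradient of the peak.
√(4πDt) = 4.814 m, giving peak height M/(n_e·A·√(4πDt)) = 44.5/(0.40 × 9.19 × 4.814) = 2.515 kg/m³.
(x−vt)²/(4Dt) = (-0.8252)²/(4 × 0.0363 × 50.8) = 0.09232; exp(−0.09232) = 0.9118.
C = 2.515 × 0.9118 = 2.29 kg/m³.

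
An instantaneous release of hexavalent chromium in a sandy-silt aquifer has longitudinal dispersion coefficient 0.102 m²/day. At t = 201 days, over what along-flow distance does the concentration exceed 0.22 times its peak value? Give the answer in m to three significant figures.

22.3 m

The plume is Gaussian with σ = √(2Dt) = √(2 × 0.102 × 201) = 6.403 m.
C/C_peak = exp(−Δx²/(2σ²)) = 0.22 ⇒ Δx = σ·√(−2 ln 0.22) = 6.403 × 1.740 = 11.14 m.
Width = 2Δx = 22.3 m.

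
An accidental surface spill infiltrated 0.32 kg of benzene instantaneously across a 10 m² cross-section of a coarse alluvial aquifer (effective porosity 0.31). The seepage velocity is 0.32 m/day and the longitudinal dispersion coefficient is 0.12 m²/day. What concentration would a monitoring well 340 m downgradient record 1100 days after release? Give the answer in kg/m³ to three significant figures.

For an instantaneous plane source, C(x,t) = M/(n_e·A·√(4πDt)) · exp(−(x−vt)²/(4Dt)), with n_e·A the pore (flow) area.
Plume center vt = 0.32 × 1100 = 352 m, so the well at 340 m is 12 m upgradient of the peak.
√(4πDt) = 40.73 m, giving peak height M/(n_e·A·√(4πDt)) = 0.32/(0.31 × 10 × 40.73) = 0.002534 kg/m³.
(x−vt)²/(4Dt) = (-12)²/(4 × 0.12 × 1100) = 0.2727; exp(−0.2727) = 0.7613.
C = 0.002534 × 0.7613 = 0.00193 kg/m³.

0.00193 kg/m³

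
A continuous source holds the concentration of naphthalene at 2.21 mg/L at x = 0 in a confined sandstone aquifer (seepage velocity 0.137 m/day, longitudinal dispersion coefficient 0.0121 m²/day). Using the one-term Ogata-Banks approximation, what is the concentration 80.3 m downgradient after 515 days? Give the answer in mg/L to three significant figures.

For a continuous step input, C/C₀ ≈ ½·erfc((x−vt)/(2√(Dt))).
vt = 0.137 × 515 = 70.555 m and 2√(Dt) = 2√(0.0121 × 515) = 4.993 m.
Argument (x−vt)/(2√(Dt)) = (80.3 − 70.555)/4.993 = 1.952; ½·erfc(1.952) = 0.002885.
C = 2.21 × 0.002885 = 0.00638 mg/L.

0.00638 mg/L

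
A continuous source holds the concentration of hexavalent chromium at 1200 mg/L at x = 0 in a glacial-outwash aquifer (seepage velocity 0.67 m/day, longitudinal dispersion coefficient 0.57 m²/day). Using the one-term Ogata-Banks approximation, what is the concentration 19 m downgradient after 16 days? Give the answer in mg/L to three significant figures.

For a continuous step input, C/C₀ ≈ ½·erfc((x−vt)/(2√(Dt))).
vt = 0.67 × 16 = 10.72 m and 2√(Dt) = 2√(0.57 × 16) = 6.040 m.
Argument (x−vt)/(2√(Dt)) = (19 − 10.72)/6.040 = 1.371; ½·erfc(1.371) = 0.02626.
C = 1200 × 0.02626 = 31.5 mg/L.

31.5 mg/L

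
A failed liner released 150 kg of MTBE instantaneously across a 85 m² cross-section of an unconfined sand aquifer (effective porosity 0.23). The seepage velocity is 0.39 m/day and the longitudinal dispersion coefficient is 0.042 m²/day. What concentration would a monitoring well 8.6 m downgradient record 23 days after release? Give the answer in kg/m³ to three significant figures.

2.13 kg/m³

For an instantaneous plane source, C(x,t) = M/(n_e·A·√(4πDt)) · exp(−(x−vt)²/(4Dt)), with n_e·A the pore (flow) area.
Plume center vt = 0.39 × 23 = 8.97 m, so the well at 8.6 m is 0.37 m upgradient of the peak.
√(4πDt) = 3.484 m, giving peak height M/(n_e·A·√(4πDt)) = 150/(0.23 × 85 × 3.484) = 2.202 kg/m³.
(x−vt)²/(4Dt) = (-0.37)²/(4 × 0.042 × 23) = 0.03543; exp(−0.03543) = 0.9652.
C = 2.202 × 0.9652 = 2.13 kg/m³.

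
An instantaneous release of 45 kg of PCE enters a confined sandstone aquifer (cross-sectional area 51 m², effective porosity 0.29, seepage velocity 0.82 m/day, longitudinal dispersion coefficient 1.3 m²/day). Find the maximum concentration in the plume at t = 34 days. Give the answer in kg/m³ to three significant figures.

0.129 kg/m³

The peak of an instantaneous 1D plume sits at x = vt; there the Gaussian factor is 1 and C_max = M/(n_e·A·√(4πDt)), where n_e·A is the pore area the mass is dissolved in.
√(4πDt) = √(4π × 1.3 × 34) = 23.57 m, so C_max = 45/(0.29 × 51 × 23.57) = 0.129 kg/m³.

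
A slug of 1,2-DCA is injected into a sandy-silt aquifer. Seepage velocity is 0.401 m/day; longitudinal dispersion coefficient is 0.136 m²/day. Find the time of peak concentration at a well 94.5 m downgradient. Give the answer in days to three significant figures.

For the 1D instantaneous-source solution, setting ∂C/∂t = 0 at fixed x gives v²t² + 2Dt − x² = 0, so t = (√(D² + v²x²) − D)/v².
√(D² + v²x²) = √(0.136² + 0.401² × 94.5²) = 37.89; v² = 0.160801.
t = (37.89 − 0.136)/0.160801 = 235 days (vs. the pure-advection estimate x/v = 236 d).

235 days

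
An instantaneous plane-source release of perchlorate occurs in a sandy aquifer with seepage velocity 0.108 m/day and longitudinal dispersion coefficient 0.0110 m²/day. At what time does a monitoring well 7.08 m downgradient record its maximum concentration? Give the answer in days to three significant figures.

For the 1D instantaneous-source solution, setting ∂C/∂t = 0 at fixed x gives v²t² + 2Dt − x² = 0, so t = (√(D² + v²x²) − D)/v².
√(D² + v²x²) = √(0.0110² + 0.108² × 7.08²) = 0.7647; v² = 0.011664.
t = (0.7647 − 0.0110)/0.011664 = 64.6 days (vs. the pure-advection estimate x/v = 65.6 d).

64.6 days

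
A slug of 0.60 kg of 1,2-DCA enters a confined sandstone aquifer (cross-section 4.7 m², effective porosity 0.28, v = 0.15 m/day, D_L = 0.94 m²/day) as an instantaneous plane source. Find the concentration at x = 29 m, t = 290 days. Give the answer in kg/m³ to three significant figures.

0.00642 kg/m³

For an instantaneous plane source, C(x,t) = M/(n_e·A·√(4πDt)) · exp(−(x−vt)²/(4Dt)), with n_e·A the pore (flow) area.
Plume center vt = 0.15 × 290 = 43.5 m, so the well at 29 m is 14.5 m upgradient of the peak.
√(4πDt) = 58.53 m, giving peak height M/(n_e·A·√(4πDt)) = 0.60/(0.28 × 4.7 × 58.53) = 0.007790 kg/m³.
(x−vt)²/(4Dt) = (-14.5)²/(4 × 0.94 × 290) = 0.1928; exp(−0.1928) = 0.8246.
C = 0.007790 × 0.8246 = 0.00642 kg/m³.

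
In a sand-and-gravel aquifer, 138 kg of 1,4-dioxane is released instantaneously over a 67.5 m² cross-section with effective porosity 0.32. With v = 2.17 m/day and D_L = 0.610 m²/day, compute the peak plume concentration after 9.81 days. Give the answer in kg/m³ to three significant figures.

The peak of an instantaneous 1D plume sits at x = vt; there the Gaussian factor is 1 and C_max = M/(n_e·A·√(4πDt)), where n_e·A is the pore area the mass is dissolved in.
√(4πDt) = √(4π × 0.610 × 9.81) = 8.672 m, so C_max = 138/(0.32 × 67.5 × 8.672) = 0.737 kg/m³.

0.737 kg/m³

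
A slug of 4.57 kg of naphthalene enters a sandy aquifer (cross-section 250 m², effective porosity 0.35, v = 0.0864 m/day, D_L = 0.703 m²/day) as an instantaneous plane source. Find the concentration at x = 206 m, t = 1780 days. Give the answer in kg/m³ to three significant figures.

0.000242 kg/m³

For an instantaneous plane source, C(x,t) = M/(n_e·A·√(4πDt)) · exp(−(x−vt)²/(4Dt)), with n_e·A the pore (flow) area.
Plume center vt = 0.0864 × 1780 = 153.792 m, so the well at 206 m is 52.208 m downgradient of the peak.
√(4πDt) = 125.4 m, giving peak height M/(n_e·A·√(4πDt)) = 4.57/(0.35 × 250 × 125.4) = 0.0004165 kg/m³.
(x−vt)²/(4Dt) = (52.208)²/(4 × 0.703 × 1780) = 0.5446; exp(−0.5446) = 0.5801.
C = 0.0004165 × 0.5801 = 0.000242 kg/m³.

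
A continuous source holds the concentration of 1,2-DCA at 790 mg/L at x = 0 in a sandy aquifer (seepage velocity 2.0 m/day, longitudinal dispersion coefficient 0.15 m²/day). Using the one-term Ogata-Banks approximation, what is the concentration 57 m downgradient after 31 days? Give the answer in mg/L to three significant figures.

For a continuous step input, C/C₀ ≈ ½·erfc((x−vt)/(2√(Dt))).
vt = 2.0 × 31 = 62 m and 2√(Dt) = 2√(0.15 × 31) = 4.313 m.
Argument (x−vt)/(2√(Dt)) = (57 − 62)/4.313 = -1.159; ½·erfc(-1.159) = 0.9494.
C = 790 × 0.9494 = 750 mg/L.

750 mg/L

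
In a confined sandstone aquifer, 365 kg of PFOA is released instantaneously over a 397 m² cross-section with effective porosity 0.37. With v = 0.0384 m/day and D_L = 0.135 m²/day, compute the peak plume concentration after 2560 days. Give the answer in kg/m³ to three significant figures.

0.0377 kg/m³

The peak of an instantaneous 1D plume sits at x = vt; there the Gaussian factor is 1 and C_max = M/(n_e·A·√(4πDt)), where n_e·A is the pore area the mass is dissolved in.
√(4πDt) = √(4π × 0.135 × 2560) = 65.90 m, so C_max = 365/(0.37 × 397 × 65.90) = 0.0377 kg/m³.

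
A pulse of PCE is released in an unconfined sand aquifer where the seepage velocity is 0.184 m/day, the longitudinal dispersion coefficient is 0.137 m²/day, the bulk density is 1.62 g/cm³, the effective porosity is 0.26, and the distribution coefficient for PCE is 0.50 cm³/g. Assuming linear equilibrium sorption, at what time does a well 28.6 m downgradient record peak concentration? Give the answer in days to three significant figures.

Retardation factor R = 1 + ρ_b·K_d/n = 1 + 1.62 × 0.50/0.26 = 4.115.
Sorption retards both mechanisms: v_R = v/R = 0.04471 m/day, D_R = D/R = 0.03329 m²/day.
Peak time from v_R²t² + 2D_R t − x² = 0: t = (√(D_R² + v_R²x²) − D_R)/v_R².
√(D_R² + v_R²x²) = √(0.03329² + 0.04471² × 28.6²) = 1.279; v_R² = 0.001999.
t = (1.279 − 0.03329)/0.001999 = 623 days.

623 days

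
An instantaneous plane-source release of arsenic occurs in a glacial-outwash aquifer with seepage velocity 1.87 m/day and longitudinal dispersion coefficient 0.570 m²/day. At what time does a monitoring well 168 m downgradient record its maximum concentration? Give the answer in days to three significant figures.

For the 1D instantaneous-source solution, setting ∂C/∂t = 0 at fixed x gives v²t² + 2Dt − x² = 0, so t = (√(D² + v²x²) − D)/v².
√(D² + v²x²) = √(0.570² + 1.87² × 168²) = 314.2; v² = 3.4969.
t = (314.2 − 0.570)/3.4969 = 89.7 days (vs. the pure-advection estimate x/v = 89.8 d).

89.7 days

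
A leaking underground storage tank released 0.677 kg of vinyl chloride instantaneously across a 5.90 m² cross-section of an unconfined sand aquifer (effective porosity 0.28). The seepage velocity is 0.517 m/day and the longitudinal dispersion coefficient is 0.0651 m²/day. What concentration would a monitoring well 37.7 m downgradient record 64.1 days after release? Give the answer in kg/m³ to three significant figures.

For an instantaneous plane source, C(x,t) = M/(n_e·A·√(4πDt)) · exp(−(x−vt)²/(4Dt)), with n_e·A the pore (flow) area.
Plume center vt = 0.517 × 64.1 = 33.1397 m, so the well at 37.7 m is 4.5603 m downgradient of the peak.
√(4πDt) = 7.241 m, giving peak height M/(n_e·A·√(4πDt)) = 0.677/(0.28 × 5.90 × 7.241) = 0.05660 kg/m³.
(x−vt)²/(4Dt) = (4.5603)²/(4 × 0.0651 × 64.1) = 1.246; exp(−1.246) = 0.2877.
C = 0.05660 × 0.2877 = 0.0163 kg/m³.

0.0163 kg/m³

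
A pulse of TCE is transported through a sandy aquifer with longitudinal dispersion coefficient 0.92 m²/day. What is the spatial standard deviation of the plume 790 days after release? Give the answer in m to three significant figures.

38.1 m

Dispersive spreading gives a Gaussian with σ² = 2Dt; advection only shifts the center.
σ = √(2 × 0.92 × 790) = 38.1 m.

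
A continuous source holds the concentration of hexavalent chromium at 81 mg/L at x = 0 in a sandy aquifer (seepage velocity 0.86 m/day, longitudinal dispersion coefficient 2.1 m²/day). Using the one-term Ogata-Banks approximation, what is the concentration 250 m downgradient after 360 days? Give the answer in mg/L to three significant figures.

For a continuous step input, C/C₀ ≈ ½·erfc((x−vt)/(2√(Dt))).
vt = 0.86 × 360 = 309.6 m and 2√(Dt) = 2√(2.1 × 360) = 54.99 m.
Argument (x−vt)/(2√(Dt)) = (250 − 309.6)/54.99 = -1.084; ½·erfc(-1.084) = 0.9374.
C = 81 × 0.9374 = 75.9 mg/L.

75.9 mg/L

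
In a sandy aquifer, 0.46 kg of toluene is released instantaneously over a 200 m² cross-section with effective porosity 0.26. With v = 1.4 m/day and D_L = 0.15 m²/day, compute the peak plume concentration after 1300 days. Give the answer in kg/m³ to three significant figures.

The peak of an instantaneous 1D plume sits at x = vt; there the Gaussian factor is 1 and C_max = M/(n_e·A·√(4πDt)), where n_e·A is the pore area the mass is dissolved in.
√(4πDt) = √(4π × 0.15 × 1300) = 49.50 m, so C_max = 0.46/(0.26 × 200 × 49.50) = 0.000179 kg/m³.

0.000179 kg/m³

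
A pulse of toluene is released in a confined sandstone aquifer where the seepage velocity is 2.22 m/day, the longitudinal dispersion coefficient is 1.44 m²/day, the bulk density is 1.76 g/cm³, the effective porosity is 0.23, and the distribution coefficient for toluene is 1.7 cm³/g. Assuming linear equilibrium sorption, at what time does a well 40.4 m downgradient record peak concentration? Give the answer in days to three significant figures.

Retardation factor R = 1 + ρ_b·K_d/n = 1 + 1.76 × 1.7/0.23 = 14.01.
Sorption retards both mechanisms: v_R = v/R = 0.1585 m/day, D_R = D/R = 0.1028 m²/day.
Peak time from v_R²t² + 2D_R t − x² = 0: t = (√(D_R² + v_R²x²) − D_R)/v_R².
√(D_R² + v_R²x²) = √(0.1028² + 0.1585² × 40.4²) = 6.404; v_R² = 0.02512.
t = (6.404 − 0.1028)/0.02512 = 251 days.

251 days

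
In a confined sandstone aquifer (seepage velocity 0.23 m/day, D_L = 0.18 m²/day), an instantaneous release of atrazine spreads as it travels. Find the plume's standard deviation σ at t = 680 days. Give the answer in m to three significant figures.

15.6 m

Dispersive spreading gives a Gaussian with σ² = 2Dt; advection only shifts the center.
σ = √(2 × 0.18 × 680) = 15.6 m.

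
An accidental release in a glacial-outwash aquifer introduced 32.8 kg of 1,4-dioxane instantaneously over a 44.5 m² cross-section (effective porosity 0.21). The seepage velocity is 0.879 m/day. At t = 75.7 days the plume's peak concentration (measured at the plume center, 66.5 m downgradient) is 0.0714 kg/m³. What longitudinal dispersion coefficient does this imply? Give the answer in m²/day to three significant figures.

2.54 m²/day

At the plume center C_max = M/(n_e·A·√(4πDt)), so D = M²/(4πt·(n_e·A·C_max)²).
n_e·A·C_max = 0.21 × 44.5 × 0.0714 = 0.6672 kg/m.
D = 32.8²/(4π × 75.7 × 0.6672²) = 2.54 m²/day.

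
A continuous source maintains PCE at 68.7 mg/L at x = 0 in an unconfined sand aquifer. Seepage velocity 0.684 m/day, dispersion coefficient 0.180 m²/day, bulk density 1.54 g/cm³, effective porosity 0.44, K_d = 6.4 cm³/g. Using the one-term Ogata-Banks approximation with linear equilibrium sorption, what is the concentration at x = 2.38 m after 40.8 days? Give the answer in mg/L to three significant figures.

4.60 mg/L

Retardation factor R = 1 + ρ_b·K_d/n = 1 + 1.54 × 6.4/0.44 = 23.40.
Sorption retards both mechanisms: v_R = v/R = 0.02923 m/day, D_R = D/R = 0.007692 m²/day.
v_R·t = 0.02923 × 40.8 = 1.192584 m; 2√(D_R t) = 1.120 m; argument = (2.38 − 1.192584)/1.120 = 1.060.
C = C₀ × ½·erfc(1.060) = 68.7 × 0.06693 = 4.60 mg/L.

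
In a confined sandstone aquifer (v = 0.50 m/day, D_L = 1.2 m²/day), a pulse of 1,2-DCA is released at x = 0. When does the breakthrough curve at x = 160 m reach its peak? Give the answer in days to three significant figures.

315 days

For the 1D instantaneous-source solution, setting ∂C/∂t = 0 at fixed x gives v²t² + 2Dt − x² = 0, so t = (√(D² + v²x²) − D)/v².
√(D² + v²x²) = √(1.2² + 0.50² × 160²) = 80.01; v² = 0.25.
t = (80.01 − 1.2)/0.25 = 315 days (vs. the pure-advection estimate x/v = 320 d).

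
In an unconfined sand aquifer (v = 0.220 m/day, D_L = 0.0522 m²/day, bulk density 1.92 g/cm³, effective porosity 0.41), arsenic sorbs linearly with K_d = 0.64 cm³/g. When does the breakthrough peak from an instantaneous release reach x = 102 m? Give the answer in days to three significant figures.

1850 days

Retardation factor R = 1 + ρ_b·K_d/n = 1 + 1.92 × 0.64/0.41 = 3.997.
Sorption retards both mechanisms: v_R = v/R = 0.05504 m/day, D_R = D/R = 0.01306 m²/day.
Peak time from v_R²t² + 2D_R t − x² = 0: t = (√(D_R² + v_R²x²) − D_R)/v_R².
√(D_R² + v_R²x²) = √(0.01306² + 0.05504² × 102²) = 5.614; v_R² = 0.003029.
t = (5.614 − 0.01306)/0.003029 = 1850 days.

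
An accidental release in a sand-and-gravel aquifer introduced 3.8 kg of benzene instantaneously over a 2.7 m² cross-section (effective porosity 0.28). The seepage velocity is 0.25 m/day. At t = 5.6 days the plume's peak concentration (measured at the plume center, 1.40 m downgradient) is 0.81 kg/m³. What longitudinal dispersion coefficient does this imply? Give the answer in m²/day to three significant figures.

At the plume center C_max = M/(n_e·A·√(4πDt)), so D = M²/(4πt·(n_e·A·C_max)²).
n_e·A·C_max = 0.28 × 2.7 × 0.81 = 0.6124 kg/m.
D = 3.8²/(4π × 5.6 × 0.6124²) = 0.547 m²/day.

0.547 m²/day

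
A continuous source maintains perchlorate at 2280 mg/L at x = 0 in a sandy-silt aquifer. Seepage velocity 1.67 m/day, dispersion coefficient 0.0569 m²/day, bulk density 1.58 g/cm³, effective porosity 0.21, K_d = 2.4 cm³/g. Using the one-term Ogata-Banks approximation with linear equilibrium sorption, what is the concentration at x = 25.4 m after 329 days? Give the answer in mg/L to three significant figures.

Retardation factor R = 1 + ρ_b·K_d/n = 1 + 1.58 × 2.4/0.21 = 19.06.
Sorption retards both mechanisms: v_R = v/R = 0.08762 m/day, D_R = D/R = 0.002985 m²/day.
v_R·t = 0.08762 × 329 = 28.82698 m; 2√(D_R t) = 1.982 m; argument = (25.4 − 28.82698)/1.982 = -1.729.
C = C₀ × ½·erfc(-1.729) = 2280 × 0.9928 = 2260 mg/L.

2260 mg/L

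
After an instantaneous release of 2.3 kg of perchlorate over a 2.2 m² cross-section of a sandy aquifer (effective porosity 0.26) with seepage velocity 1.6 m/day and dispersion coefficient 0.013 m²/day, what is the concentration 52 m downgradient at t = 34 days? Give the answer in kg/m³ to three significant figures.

For an instantaneous plane source, C(x,t) = M/(n_e·A·√(4πDt)) · exp(−(x−vt)²/(4Dt)), with n_e·A the pore (flow) area.
Plume center vt = 1.6 × 34 = 54.4 m, so the well at 52 m is 2.4 m upgradient of the peak.
√(4πDt) = 2.357 m, giving peak height M/(n_e·A·√(4πDt)) = 2.3/(0.26 × 2.2 × 2.357) = 1.706 kg/m³.
(x−vt)²/(4Dt) = (-2.4)²/(4 × 0.013 × 34) = 3.258; exp(−3.258) = 0.03847.
C = 1.706 × 0.03847 = 0.0656 kg/m³.

0.0656 kg/m³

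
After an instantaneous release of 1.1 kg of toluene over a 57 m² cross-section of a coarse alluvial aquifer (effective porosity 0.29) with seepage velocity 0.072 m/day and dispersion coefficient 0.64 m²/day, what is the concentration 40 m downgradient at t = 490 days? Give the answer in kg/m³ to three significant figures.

0.00104 kg/m³

For an instantaneous plane source, C(x,t) = M/(n_e·A·√(4πDt)) · exp(−(x−vt)²/(4Dt)), with n_e·A the pore (flow) area.
Plume center vt = 0.072 × 490 = 35.28 m, so the well at 40 m is 4.72 m downgradient of the peak.
√(4πDt) = 62.78 m, giving peak height M/(n_e·A·√(4πDt)) = 1.1/(0.29 × 57 × 62.78) = 0.001060 kg/m³.
(x−vt)²/(4Dt) = (4.72)²/(4 × 0.64 × 490) = 0.01776; exp(−0.01776) = 0.9824.
C = 0.001060 × 0.9824 = 0.00104 kg/m³.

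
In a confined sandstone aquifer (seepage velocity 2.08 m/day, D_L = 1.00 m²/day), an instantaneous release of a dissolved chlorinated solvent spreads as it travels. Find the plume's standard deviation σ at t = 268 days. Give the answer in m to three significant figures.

23.2 m

Dispersive spreading gives a Gaussian with σ² = 2Dt; advection only shifts the center.
σ = √(2 × 1.00 × 268) = 23.2 m.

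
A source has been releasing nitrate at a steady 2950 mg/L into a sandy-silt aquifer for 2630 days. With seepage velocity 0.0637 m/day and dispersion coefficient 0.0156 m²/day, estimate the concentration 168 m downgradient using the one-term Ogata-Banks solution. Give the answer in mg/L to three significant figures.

1410 mg/L

For a continuous step input, C/C₀ ≈ ½·erfc((x−vt)/(2√(Dt))).
vt = 0.0637 × 2630 = 167.531 m and 2√(Dt) = 2√(0.0156 × 2630) = 12.81 m.
Argument (x−vt)/(2√(Dt)) = (168 − 167.531)/12.81 = 0.03661; ½·erfc(0.03661) = 0.4794.
C = 2950 × 0.4794 = 1410 mg/L.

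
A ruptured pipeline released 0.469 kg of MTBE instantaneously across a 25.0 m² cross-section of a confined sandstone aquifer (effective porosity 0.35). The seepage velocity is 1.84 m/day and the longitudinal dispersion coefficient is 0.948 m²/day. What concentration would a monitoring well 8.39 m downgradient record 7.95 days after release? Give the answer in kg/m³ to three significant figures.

For an instantaneous plane source, C(x,t) = M/(n_e·A·√(4πDt)) · exp(−(x−vt)²/(4Dt)), with n_e·A the pore (flow) area.
Plume center vt = 1.84 × 7.95 = 14.628 m, so the well at 8.39 m is 6.238 m upgradient of the peak.
√(4πDt) = 9.732 m, giving peak height M/(n_e·A·√(4πDt)) = 0.469/(0.35 × 25.0 × 9.732) = 0.005508 kg/m³.
(x−vt)²/(4Dt) = (-6.238)²/(4 × 0.948 × 7.95) = 1.291; exp(−1.291) = 0.2750.
C = 0.005508 × 0.2750 = 0.00151 kg/m³.

0.00151 kg/m³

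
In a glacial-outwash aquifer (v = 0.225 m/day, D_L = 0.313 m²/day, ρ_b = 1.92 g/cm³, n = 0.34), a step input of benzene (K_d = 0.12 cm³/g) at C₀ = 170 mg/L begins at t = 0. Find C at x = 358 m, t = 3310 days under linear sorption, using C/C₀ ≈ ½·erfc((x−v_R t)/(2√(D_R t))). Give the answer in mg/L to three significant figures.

169 mg/L

Retardation factor R = 1 + ρ_b·K_d/n = 1 + 1.92 × 0.12/0.34 = 1.678.
Sorption retards both mechanisms: v_R = v/R = 0.1341 m/day, D_R = D/R = 0.1865 m²/day.
v_R·t = 0.1341 × 3310 = 443.871 m; 2√(D_R t) = 49.69 m; argument = (358 − 443.871)/49.69 = -1.728.
C = C₀ × ½·erfc(-1.728) = 170 × 0.9927 = 169 mg/L.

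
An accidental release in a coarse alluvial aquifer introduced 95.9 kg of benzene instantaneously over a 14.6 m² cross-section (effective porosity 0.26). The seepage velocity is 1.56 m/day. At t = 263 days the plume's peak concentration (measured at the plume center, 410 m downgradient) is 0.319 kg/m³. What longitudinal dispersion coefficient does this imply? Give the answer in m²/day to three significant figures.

1.90 m²/day

At the plume center C_max = M/(n_e·A·√(4πDt)), so D = M²/(4πt·(n_e·A·C_max)²).
n_e·A·C_max = 0.26 × 14.6 × 0.319 = 1.211 kg/m.
D = 95.9²/(4π × 263 × 1.211²) = 1.90 m²/day.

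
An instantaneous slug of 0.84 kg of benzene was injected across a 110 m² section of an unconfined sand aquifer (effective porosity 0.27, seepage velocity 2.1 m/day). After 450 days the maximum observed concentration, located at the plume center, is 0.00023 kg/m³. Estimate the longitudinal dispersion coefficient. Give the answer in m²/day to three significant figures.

At the plume center C_max = M/(n_e·A·√(4πDt)), so D = M²/(4πt·(n_e·A·C_max)²).
n_e·A·C_max = 0.27 × 110 × 0.00023 = 0.006831 kg/m.
D = 0.84²/(4π × 450 × 0.006831²) = 2.67 m²/day.

2.67 m²/day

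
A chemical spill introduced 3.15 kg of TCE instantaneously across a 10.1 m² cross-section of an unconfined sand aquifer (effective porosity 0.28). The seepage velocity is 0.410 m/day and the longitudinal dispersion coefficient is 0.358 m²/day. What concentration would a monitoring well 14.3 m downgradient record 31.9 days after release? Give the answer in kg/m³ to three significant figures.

For an instantaneous plane source, C(x,t) = M/(n_e·A·√(4πDt)) · exp(−(x−vt)²/(4Dt)), with n_e·A the pore (flow) area.
Plume center vt = 0.410 × 31.9 = 13.079 m, so the well at 14.3 m is 1.221 m downgradient of the peak.
√(4πDt) = 11.98 m, giving peak height M/(n_e·A·√(4πDt)) = 3.15/(0.28 × 10.1 × 11.98) = 0.09298 kg/m³.
(x−vt)²/(4Dt) = (1.221)²/(4 × 0.358 × 31.9) = 0.03264; exp(−0.03264) = 0.9679.
C = 0.09298 × 0.9679 = 0.0900 kg/m³.

0.0900 kg/m³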